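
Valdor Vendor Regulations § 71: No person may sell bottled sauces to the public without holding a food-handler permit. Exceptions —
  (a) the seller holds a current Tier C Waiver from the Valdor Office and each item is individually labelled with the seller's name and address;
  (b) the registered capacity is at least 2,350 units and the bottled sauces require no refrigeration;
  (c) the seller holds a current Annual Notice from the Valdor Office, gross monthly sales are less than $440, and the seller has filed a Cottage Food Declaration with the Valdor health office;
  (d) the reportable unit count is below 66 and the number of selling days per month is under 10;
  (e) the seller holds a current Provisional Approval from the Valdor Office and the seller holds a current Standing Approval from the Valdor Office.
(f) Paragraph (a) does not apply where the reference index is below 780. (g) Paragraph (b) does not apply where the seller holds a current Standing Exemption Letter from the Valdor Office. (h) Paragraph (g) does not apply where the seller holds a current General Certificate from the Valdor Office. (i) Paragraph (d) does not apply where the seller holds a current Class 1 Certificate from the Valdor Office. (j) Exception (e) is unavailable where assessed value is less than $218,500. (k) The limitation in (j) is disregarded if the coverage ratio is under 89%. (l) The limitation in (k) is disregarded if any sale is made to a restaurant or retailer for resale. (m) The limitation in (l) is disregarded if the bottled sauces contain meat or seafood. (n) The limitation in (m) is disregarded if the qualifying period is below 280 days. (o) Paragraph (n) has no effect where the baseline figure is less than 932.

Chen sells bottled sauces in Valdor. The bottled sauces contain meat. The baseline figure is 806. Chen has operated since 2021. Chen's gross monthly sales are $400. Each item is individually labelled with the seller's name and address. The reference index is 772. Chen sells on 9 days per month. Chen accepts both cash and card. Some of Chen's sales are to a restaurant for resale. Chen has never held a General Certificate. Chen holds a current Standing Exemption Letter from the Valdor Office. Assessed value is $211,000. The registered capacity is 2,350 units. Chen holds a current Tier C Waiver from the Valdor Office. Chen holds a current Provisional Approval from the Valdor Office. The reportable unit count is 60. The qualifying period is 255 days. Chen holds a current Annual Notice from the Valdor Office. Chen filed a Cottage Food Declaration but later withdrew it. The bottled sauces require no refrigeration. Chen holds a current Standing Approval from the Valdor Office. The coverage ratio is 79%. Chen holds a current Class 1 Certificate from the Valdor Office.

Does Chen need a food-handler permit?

No — exception (e) applies; Chen is not required to hold a food-handler permit.

Exception (a) is satisfied on its face — a current Tier C Waiver is held; items are individually labelled. But: (f) is engaged — the reference index is 772, below the 780 limit. So (a) is unavailable.
Exception (b) is satisfied on its face — the registered capacity is 2,350 units, meeting the 2,350 units threshold; the bottled sauces are shelf-stable. But applying paragraphs (g)–(h): (g) operates against (b): a current Standing Exemption Letter is held. (h), which would lift (g), does not operate here — there is no General Certificate in force. Exception (b) does not apply.
Exception (c) fails — the Cottage Food Declaration was withdrawn.
Exception (d): the reportable unit count is 60, below the 66 limit; the number of selling days per month is 9, under the 10 limit — every condition holds. Turning to paragraph (i): (i) operates against (d): a current Class 1 Certificate is held. Exception (d) does not apply.
Exception (e): a current Provisional Approval is held; a current Standing Approval is held — every condition holds. Considering the limiting provisions: (j) is triggered (assessed value is $211,000, less than the $218,500 limit), but is set aside by (k): (k) operates against (j): the coverage ratio is 79%, under the 89% limit. (l) operates (some sales are to a restaurant for resale), but is itself disapplied by (m): (m) operates against (l): the bottled sauces contain meat. (n) would limit (m) — the qualifying period is 255 days, below the 280 days limit — but (o) sets (n) aside: (o) applies — the baseline figure is 806, less than the 932 limit. Exception (e) stands.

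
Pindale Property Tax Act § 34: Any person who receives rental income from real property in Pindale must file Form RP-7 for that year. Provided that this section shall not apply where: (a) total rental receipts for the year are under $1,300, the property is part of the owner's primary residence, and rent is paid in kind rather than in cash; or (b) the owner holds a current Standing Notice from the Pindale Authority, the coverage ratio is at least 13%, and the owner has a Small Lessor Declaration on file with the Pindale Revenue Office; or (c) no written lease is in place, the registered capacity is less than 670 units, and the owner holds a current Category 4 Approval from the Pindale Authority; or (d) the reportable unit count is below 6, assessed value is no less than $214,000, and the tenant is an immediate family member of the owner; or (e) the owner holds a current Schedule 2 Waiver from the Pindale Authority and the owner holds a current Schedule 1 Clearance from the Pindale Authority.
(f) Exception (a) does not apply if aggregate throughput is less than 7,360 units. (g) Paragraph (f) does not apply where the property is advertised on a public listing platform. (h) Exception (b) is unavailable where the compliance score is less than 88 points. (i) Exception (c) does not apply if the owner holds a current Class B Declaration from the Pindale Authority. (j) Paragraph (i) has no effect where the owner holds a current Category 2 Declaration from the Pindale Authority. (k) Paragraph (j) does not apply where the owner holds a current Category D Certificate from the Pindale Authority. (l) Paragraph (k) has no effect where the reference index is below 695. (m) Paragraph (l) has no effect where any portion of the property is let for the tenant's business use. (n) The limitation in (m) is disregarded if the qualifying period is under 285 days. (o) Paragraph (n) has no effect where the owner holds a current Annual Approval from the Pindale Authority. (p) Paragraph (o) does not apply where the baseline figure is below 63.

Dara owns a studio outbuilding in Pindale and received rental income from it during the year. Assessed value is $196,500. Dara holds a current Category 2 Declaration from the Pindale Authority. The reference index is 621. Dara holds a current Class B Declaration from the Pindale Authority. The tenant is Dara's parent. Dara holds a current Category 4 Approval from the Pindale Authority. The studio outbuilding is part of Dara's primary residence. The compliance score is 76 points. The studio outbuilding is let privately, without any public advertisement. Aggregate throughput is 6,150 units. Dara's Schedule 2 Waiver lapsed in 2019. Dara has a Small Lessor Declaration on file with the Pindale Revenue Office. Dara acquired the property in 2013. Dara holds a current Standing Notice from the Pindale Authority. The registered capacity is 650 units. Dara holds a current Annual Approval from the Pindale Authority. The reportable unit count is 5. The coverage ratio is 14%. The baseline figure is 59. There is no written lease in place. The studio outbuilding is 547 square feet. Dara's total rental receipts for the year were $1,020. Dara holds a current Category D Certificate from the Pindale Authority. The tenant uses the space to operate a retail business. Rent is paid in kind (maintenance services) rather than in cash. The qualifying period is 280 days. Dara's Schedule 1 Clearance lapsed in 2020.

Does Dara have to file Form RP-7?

No — exception (c) applies; Dara is not required to file Form RP-7.

Exception (a) is satisfied on its face — total rental receipts for the year are $1,020, under the $1,300 limit; the studio outbuilding is part of the primary residence; rent is paid in kind. But applying paragraphs (f)–(g): (f) operates against (a): aggregate throughput is 6,150 units, less than the 7,360 units limit. (g) is inapplicable (the property is let privately without advertisement), so (f) stands. (a) is therefore removed.
Exception (b) is satisfied on its face — a current Standing Notice is held; the coverage ratio is 14%, meeting the 13% threshold; a Small Lessor Declaration is on file. But applying paragraph (h): (h) operates against (b): the compliance score is 76 points, less than the 88 points limit. (b) is therefore removed.
Exception (c) is satisfied on its face — there is no written lease; the registered capacity is 650 units, less than the 670 units limit; a current Category 4 Approval is held. Considering the limiting provisions: (i) would limit (c) — a current Class B Declaration is held — but (j) sets (i) aside: (j) operates — a current Category 2 Declaration is held. (k) would limit (j) — a current Category D Certificate is held — but (l) sets (k) aside: (l) applies — the reference index is 621, below the 695 limit. (m) is engaged (the space is let for business use), but is set aside by (n): (n) operates against (m): the qualifying period is 280 days, under the 285 days limit. (o) operates (a current Annual Approval is held), but is itself disapplied by (p): (p) operates against (o): the baseline figure is 59, below the 63 limit. Exception (c) stands.
Exception (d) does not apply: assessed value is $196,500, short of $214,000.
Exception (e) requires that the owner holds a current Schedule 2 Waiver from the Pindale Authority; but the Schedule 2 Waiver is not current, so (e) is unavailable.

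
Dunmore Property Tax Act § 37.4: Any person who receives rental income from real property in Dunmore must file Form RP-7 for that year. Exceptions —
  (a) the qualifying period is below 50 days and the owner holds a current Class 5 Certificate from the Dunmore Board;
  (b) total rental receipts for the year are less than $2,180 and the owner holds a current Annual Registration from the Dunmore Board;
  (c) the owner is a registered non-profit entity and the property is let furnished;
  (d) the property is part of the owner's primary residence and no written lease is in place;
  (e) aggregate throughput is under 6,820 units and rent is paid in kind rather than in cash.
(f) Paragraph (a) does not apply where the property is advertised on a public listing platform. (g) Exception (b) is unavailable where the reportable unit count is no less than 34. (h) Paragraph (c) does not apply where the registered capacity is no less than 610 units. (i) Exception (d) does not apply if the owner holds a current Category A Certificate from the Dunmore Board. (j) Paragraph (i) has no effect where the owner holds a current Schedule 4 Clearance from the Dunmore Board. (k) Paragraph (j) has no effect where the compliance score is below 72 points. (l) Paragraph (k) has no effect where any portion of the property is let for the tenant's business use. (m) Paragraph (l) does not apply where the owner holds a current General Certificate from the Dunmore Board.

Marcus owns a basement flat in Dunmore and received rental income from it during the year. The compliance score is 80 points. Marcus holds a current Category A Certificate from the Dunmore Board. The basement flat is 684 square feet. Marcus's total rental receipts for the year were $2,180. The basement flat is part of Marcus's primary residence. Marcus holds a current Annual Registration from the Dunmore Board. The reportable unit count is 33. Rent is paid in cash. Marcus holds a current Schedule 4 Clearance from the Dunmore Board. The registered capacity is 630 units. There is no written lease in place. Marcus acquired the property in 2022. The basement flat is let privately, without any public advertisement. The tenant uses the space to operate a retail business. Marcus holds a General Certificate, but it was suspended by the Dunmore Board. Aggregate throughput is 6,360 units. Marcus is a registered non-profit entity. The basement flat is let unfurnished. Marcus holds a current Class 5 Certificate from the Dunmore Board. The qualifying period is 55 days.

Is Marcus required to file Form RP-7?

No — exception (d) applies; Marcus is not required to file Form RP-7.

Exception (a) fails — the qualifying period is 55 days, not below 50 days.
Exception (b) does not apply: total rental receipts for the year are $2,180, not less than $2,180.
Exception (c) does not apply: the property is let unfurnished.
Exception (d) is satisfied on its face — the basement flat is part of the primary residence; there is no written lease. Applying paragraphs (i)–(m): (i) is triggered (a current Category A Certificate is held), but is itself disapplied by (j): (j) operates against (i): a current Schedule 4 Clearance is held. (k) is inapplicable (the compliance score is 80 points, not below 72 points), so (j) stands. (d) remains available.
Exception (e) does not apply: rent is paid in cash.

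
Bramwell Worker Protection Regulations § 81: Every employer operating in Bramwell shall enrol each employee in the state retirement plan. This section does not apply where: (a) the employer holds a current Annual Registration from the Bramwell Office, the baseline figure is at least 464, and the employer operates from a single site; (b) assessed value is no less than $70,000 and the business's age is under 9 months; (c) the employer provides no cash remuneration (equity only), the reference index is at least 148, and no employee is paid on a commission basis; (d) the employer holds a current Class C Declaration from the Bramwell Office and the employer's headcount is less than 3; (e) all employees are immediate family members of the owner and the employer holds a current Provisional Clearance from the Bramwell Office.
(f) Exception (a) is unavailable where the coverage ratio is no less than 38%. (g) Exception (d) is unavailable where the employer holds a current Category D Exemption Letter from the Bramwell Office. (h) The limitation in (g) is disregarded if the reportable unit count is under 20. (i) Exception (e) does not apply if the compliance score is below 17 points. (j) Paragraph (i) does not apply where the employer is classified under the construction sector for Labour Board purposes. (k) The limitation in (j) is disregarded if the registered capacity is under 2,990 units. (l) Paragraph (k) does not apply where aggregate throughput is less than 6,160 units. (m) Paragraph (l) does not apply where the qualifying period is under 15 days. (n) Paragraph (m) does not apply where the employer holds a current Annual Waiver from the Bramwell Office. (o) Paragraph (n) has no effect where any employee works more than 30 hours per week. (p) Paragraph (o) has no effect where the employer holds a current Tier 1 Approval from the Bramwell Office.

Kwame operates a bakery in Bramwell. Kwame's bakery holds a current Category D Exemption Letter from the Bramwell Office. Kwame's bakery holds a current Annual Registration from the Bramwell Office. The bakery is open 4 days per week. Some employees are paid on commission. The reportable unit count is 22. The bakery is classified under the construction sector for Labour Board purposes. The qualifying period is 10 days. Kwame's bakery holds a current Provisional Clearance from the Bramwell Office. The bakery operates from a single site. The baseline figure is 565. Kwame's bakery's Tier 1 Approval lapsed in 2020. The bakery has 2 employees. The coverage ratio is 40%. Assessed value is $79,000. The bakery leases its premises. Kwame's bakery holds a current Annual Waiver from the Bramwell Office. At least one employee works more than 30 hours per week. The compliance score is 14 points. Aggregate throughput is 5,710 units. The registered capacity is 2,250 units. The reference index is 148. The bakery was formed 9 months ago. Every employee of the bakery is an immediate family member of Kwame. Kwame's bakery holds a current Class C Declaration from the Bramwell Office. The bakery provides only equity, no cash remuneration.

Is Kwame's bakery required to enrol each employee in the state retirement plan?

Exception (a): a current Annual Registration is held; the baseline figure is 565, meeting the 464 threshold; the employer operates from a single site — every condition holds. However, paragraph (f) must be considered: (f) operates against (a): the coverage ratio is 40%, meeting the 38% threshold. (a) is therefore removed.
Exception (b) requires that the business's age is under 9 months; but the business's age is 9 months, not under 9 months, so (b) is unavailable.
Exception (c) requires that no employee is paid on a commission basis; but some employees are paid on commission, so (c) is unavailable.
Exception (d) is satisfied on its face — a current Class C Declaration is held; the employer's headcount is 2, less than the 3 limit. Turning to paragraphs (g)–(h): (g) operates against (d): a current Category D Exemption Letter is held. (h), which would lift (g), is inapplicable — the reportable unit count is 22, not under 20. Exception (d) does not apply.
All of (e)'s requirements are met (every employee is an immediate family member; a current Provisional Clearance is held). However, paragraphs (i)–(p) must be considered: (i) operates — the compliance score is 14 points, below the 17 points limit. (j) is triggered (the bakery is classified under the construction sector), but is set aside by (k): (k) operates against (j): the registered capacity is 2,250 units, under the 2,990 units limit. (l) applies (aggregate throughput is 5,710 units, less than the 6,160 units limit), but is displaced by (m): (m) operates against (l): the qualifying period is 10 days, under the 15 days limit. (n) is engaged (a current Annual Waiver is held), but yields to (o): (o) operates against (n): at least one employee exceeds 30 hours/week. (p) is not triggered (there is no Tier 1 Approval in force), so (o) stands. Exception (e) does not apply.
No exception applies. The general rule governs.

Yes — Kwame's bakery must enrol each employee in the state retirement plan.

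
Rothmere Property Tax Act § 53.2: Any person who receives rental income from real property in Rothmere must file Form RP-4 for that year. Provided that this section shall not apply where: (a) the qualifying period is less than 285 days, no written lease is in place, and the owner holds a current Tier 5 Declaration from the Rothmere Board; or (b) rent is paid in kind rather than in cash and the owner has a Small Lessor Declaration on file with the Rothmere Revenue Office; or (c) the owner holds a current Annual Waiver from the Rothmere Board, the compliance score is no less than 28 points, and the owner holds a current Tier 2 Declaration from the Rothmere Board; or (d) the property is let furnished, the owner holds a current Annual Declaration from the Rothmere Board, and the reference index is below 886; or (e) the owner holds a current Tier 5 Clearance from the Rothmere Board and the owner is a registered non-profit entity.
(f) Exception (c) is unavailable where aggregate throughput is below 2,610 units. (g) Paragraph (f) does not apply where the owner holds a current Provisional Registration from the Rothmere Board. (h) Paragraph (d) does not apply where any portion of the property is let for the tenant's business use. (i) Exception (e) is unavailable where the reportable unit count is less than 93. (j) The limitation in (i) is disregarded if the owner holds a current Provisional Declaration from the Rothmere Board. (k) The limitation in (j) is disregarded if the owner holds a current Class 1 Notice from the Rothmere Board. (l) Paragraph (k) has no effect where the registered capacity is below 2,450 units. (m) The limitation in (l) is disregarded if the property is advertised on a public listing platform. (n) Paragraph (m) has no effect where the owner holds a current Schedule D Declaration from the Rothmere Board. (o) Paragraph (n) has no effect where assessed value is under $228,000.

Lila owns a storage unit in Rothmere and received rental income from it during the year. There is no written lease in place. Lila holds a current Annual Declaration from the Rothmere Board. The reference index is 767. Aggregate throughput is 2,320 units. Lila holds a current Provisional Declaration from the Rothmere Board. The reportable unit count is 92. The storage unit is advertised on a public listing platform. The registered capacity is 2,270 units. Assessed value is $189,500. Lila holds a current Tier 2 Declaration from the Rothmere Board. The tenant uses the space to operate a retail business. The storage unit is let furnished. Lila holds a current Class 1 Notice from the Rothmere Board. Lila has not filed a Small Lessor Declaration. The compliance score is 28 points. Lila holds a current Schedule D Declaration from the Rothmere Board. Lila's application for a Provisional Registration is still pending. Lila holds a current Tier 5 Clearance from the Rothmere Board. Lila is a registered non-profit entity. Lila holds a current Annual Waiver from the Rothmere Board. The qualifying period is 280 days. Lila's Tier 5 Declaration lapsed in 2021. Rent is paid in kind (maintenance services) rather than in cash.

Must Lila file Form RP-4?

Exception (a) does not apply: the Tier 5 Declaration is not current.
Exception (b) does not apply: no Small Lessor Declaration is on file.
All of (c)'s requirements are met (a current Annual Waiver is held; the compliance score is 28 points, meeting the 28 points threshold; a current Tier 2 Declaration is held). However, paragraphs (f)–(g) must be considered: (f) operates against (c): aggregate throughput is 2,320 units, below the 2,610 units limit. (g), which would lift (f), is inapplicable — no current Provisional Registration is held. So (c) is unavailable.
All of (d)'s requirements are met (the property is let furnished; a current Annual Declaration is held; the reference index is 767, below the 886 limit). But applying paragraph (h): (h) applies — the space is let for business use. (d) is therefore removed.
Exception (e): a current Tier 5 Clearance is held; Lila is a registered non-profit — every condition holds. However, paragraphs (i)–(o) must be considered: (i) operates — the reportable unit count is 92, less than the 93 limit. (j) applies (a current Provisional Declaration is held), but is itself disapplied by (k): (k) operates against (j): a current Class 1 Notice is held. (l) would limit (k) — the registered capacity is 2,270 units, below the 2,450 units limit — but (m) sets (l) aside: (m) operates against (l): the property is publicly advertised. (n) applies (a current Schedule D Declaration is held), but is set aside by (o): (o) operates — assessed value is $189,500, under the $228,000 limit. (e) is therefore removed.
None of the exceptions is available; § 53.2 applies in full.

Yes — Lila must file Form RP-4.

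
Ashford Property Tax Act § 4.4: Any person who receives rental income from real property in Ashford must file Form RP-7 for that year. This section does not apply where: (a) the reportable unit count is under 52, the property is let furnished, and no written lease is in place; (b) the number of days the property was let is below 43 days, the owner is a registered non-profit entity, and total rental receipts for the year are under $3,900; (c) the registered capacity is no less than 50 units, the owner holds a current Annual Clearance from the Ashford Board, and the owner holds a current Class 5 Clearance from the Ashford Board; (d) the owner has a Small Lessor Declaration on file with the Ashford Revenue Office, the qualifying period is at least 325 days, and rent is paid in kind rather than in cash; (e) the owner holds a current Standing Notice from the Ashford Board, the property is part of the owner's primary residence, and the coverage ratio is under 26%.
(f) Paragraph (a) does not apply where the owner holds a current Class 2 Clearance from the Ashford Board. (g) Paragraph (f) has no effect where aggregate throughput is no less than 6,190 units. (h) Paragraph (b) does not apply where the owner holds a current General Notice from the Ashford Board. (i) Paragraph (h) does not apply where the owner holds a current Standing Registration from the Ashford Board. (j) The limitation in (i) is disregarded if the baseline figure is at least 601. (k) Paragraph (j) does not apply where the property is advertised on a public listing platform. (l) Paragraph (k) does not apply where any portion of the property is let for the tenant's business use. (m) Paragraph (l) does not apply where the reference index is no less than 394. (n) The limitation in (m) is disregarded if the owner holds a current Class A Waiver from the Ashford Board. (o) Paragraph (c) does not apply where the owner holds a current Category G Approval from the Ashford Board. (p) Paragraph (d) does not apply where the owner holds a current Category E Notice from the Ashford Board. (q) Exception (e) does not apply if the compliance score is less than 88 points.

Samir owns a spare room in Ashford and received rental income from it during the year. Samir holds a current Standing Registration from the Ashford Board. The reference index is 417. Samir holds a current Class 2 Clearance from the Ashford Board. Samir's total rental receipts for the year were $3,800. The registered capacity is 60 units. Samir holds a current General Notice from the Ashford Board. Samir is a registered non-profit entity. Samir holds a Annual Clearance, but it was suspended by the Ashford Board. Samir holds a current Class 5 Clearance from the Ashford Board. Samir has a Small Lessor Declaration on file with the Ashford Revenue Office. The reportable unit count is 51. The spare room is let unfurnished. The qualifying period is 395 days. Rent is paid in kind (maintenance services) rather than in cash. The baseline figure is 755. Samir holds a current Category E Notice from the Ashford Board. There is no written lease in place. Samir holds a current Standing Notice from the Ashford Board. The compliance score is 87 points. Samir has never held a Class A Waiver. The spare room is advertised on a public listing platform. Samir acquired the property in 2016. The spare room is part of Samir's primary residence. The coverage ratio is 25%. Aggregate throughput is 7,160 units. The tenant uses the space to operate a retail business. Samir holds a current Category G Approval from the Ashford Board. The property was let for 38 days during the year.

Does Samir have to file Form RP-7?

Exception (a) requires that the property is let furnished; but the property is let unfurnished, so (a) is unavailable.
All of (b)'s requirements are met (the number of days the property was let is 38 days, below the 43 days limit; Samir is a registered non-profit; total rental receipts for the year are $3,800, under the $3,900 limit). Applying paragraphs (h)–(n): (h) would limit (b) — a current General Notice is held — but (i) sets (h) aside: (i) operates against (h): a current Standing Registration is held. (j) applies (the baseline figure is 755, meeting the 601 threshold), but is overridden by (k): (k) is triggered — the property is publicly advertised. (l) would limit (k) — the space is let for business use — but (m) sets (l) aside: (m) is engaged — the reference index is 417, meeting the 394 threshold. (n) is not triggered (there is no Class A Waiver in force), so (m) stands. So (b) applies.
Exception (c) requires that the owner holds a current Annual Clearance from the Ashford Board; but the Annual Clearance is not current, so (c) is unavailable.
Exception (d)'s conditions are all satisfied: a Small Lessor Declaration is on file; the qualifying period is 395 days, meeting the 325 days threshold; rent is paid in kind. However, paragraph (p) must be considered: (p) operates — a current Category E Notice is held. (d) is therefore removed.
Exception (e)'s conditions are all satisfied: a current Standing Notice is held; the spare room is part of the primary residence; the coverage ratio is 25%, under the 26% limit. Turning to paragraph (q): (q) operates against (e): the compliance score is 87 points, less than the 88 points limit. Exception (e) does not apply.

No — exception (b) applies; Samir is not required to file Form RP-7.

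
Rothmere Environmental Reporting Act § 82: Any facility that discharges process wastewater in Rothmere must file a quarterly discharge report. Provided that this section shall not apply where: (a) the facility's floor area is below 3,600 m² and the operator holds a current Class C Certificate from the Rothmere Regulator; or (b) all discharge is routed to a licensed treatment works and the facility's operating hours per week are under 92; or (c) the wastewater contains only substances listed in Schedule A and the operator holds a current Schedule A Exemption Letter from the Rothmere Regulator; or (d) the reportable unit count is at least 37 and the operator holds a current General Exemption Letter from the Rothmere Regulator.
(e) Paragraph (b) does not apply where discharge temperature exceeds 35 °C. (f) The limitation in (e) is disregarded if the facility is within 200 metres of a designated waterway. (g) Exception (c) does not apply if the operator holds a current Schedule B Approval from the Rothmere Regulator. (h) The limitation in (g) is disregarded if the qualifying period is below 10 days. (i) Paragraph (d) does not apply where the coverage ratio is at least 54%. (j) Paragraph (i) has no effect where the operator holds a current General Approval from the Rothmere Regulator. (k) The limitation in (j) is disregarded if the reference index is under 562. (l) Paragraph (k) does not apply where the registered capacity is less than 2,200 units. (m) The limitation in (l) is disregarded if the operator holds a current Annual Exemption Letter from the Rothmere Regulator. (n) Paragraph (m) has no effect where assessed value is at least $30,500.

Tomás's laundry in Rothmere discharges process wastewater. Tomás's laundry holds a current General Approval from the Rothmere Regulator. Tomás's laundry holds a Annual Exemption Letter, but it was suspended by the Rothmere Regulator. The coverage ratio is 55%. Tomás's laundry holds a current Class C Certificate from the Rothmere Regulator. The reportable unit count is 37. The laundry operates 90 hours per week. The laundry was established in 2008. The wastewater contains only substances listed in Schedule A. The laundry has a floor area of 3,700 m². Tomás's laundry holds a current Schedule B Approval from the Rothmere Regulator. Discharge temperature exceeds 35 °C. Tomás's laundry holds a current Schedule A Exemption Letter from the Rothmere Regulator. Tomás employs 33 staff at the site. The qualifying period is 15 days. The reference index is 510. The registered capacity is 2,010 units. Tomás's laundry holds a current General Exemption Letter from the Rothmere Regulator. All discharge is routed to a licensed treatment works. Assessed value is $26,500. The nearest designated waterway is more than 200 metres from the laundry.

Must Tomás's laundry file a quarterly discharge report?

No — exception (d) applies; Tomás's laundry is not required to file a quarterly discharge report.

Exception (a) does not apply: the facility's floor area is 3,700 m², not below 3,600 m².
Exception (b)'s conditions are all satisfied: discharge is routed to a licensed treatment works; the facility's operating hours per week are 90, under the 92 limit. However, paragraphs (e)–(f) must be considered: (e) is triggered — discharge temperature exceeds 35 °C. (f) is inapplicable (the laundry is more than 200 m from any designated waterway), so (e) stands. (b) is therefore removed.
All of (c)'s requirements are met (the wastewater is Schedule-A-only; a current Schedule A Exemption Letter is held). But applying paragraphs (g)–(h): (g) operates against (c): a current Schedule B Approval is held. (h) is inapplicable (the qualifying period is 15 days, not below 10 days), so (g) stands. So (c) is unavailable.
All of (d)'s requirements are met (the reportable unit count is 37, meeting the 37 threshold; a current General Exemption Letter is held). Under paragraphs (i)–(n): (i) would limit (d) — the coverage ratio is 55%, meeting the 54% threshold — but (j) sets (i) aside: (j) operates against (i): a current General Approval is held. (k) operates (the reference index is 510, under the 562 limit), but is itself disapplied by (l): (l) operates against (k): the registered capacity is 2,010 units, less than the 2,200 units limit. (m) is inapplicable (no current Annual Exemption Letter is held), so (l) stands. So (d) applies.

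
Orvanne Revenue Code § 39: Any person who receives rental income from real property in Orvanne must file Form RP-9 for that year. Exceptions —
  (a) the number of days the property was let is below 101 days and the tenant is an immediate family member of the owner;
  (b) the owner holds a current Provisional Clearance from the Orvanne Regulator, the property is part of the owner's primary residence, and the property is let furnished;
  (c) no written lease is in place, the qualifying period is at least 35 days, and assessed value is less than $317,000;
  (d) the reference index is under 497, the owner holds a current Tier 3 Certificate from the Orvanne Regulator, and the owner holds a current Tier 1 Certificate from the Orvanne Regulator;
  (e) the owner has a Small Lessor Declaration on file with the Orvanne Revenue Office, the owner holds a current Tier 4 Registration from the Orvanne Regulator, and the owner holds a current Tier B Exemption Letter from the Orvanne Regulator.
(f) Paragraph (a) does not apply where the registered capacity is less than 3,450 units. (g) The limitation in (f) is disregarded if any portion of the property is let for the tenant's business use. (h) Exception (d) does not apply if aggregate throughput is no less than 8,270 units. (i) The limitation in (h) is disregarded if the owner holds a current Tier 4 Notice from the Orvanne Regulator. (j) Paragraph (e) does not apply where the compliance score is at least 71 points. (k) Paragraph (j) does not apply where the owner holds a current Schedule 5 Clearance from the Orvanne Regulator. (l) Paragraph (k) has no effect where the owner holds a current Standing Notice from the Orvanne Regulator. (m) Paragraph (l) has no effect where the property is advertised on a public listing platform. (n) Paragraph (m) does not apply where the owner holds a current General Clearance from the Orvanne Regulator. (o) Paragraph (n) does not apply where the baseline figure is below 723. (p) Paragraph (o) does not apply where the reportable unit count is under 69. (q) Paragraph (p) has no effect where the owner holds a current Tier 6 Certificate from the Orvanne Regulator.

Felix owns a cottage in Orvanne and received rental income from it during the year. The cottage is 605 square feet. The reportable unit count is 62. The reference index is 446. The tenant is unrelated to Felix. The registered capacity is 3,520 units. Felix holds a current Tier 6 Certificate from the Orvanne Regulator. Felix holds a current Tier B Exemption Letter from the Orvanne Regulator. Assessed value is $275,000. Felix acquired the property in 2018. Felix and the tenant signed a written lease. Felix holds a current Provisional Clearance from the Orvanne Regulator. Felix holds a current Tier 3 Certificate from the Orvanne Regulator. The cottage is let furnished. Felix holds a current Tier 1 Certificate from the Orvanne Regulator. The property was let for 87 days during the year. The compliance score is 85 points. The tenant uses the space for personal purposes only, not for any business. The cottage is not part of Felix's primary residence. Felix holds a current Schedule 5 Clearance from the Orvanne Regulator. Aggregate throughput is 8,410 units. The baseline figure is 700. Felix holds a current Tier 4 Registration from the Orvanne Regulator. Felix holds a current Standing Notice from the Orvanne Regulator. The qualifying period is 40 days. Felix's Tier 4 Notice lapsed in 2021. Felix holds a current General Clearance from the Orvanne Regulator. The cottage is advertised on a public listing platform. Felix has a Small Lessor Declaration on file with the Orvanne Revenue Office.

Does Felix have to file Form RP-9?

Exception (a) fails — the tenant is unrelated to the owner.
Exception (b) requires that the property is part of the owner's primary residence; but the cottage is not part of the primary residence, so (b) is unavailable.
Exception (c) requires that no written lease is in place; but a written lease is in place, so (c) is unavailable.
Exception (d): the reference index is 446, under the 497 limit; a current Tier 3 Certificate is held; a current Tier 1 Certificate is held — every condition holds. However, paragraphs (h)–(i) must be considered: (h) operates against (d): aggregate throughput is 8,410 units, meeting the 8,270 units threshold. (i), which would lift (h), is not engaged — no current Tier 4 Notice is held. (d) is therefore removed.
Exception (e): a Small Lessor Declaration is on file; a current Tier 4 Registration is held; a current Tier B Exemption Letter is held — every condition holds. As to paragraphs (j)–(q): (j) would limit (e) — the compliance score is 85 points, meeting the 71 points threshold — but (k) sets (j) aside: (k) operates against (j): a current Schedule 5 Clearance is held. (l) is engaged (a current Standing Notice is held), but is set aside by (m): (m) operates against (l): the property is publicly advertised. (n) would limit (m) — a current General Clearance is held — but (o) sets (n) aside: (o) operates against (n): the baseline figure is 700, below the 723 limit. (p) would limit (o) — the reportable unit count is 62, under the 69 limit — but (q) sets (p) aside: (q) is engaged — a current Tier 6 Certificate is held. Exception (e) stands.

No — exception (e) applies; Felix is not required to file Form RP-9.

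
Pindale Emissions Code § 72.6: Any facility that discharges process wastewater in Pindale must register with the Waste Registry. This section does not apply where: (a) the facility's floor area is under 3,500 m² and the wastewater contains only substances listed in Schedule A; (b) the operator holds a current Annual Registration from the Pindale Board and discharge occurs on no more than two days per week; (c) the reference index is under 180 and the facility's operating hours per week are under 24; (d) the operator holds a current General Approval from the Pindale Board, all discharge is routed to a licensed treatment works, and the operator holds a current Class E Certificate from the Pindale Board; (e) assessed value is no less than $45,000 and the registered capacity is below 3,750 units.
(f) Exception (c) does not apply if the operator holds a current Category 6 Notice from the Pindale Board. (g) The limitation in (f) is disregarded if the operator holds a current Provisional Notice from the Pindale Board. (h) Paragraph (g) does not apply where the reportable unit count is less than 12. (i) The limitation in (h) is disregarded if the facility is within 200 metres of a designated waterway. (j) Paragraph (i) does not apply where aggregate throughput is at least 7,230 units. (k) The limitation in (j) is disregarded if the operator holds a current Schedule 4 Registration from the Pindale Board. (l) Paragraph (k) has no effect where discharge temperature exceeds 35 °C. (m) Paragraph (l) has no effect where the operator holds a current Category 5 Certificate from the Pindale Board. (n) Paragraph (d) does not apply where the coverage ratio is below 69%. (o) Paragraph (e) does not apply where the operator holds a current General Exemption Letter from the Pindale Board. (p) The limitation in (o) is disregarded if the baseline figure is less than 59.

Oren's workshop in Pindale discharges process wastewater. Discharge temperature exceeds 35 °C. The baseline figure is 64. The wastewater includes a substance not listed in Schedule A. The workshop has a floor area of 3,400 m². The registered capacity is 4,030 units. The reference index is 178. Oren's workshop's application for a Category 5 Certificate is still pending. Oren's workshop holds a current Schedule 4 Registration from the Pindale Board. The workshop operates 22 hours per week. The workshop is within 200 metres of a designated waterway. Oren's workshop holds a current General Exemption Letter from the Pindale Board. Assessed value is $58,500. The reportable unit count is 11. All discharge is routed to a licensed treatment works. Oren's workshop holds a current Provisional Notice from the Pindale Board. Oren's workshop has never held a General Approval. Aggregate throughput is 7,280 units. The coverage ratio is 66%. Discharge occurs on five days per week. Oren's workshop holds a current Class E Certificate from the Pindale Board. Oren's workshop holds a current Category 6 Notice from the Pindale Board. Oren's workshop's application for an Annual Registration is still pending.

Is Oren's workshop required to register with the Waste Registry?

Yes — Oren's workshop must register with the Waste Registry.

Exception (a) requires that the wastewater contains only substances listed in Schedule A; but the wastewater includes a non-Schedule-A substance, so (a) is unavailable.
Exception (b) requires that the operator holds a current Annual Registration from the Pindale Board; but the Annual Registration is not current, so (b) is unavailable.
Exception (c) is satisfied on its face — the reference index is 178, under the 180 limit; the facility's operating hours per week are 22, under the 24 limit. But: (f) operates against (c): a current Category 6 Notice is held. (g) would limit (f) — a current Provisional Notice is held — but (h) sets (g) aside: (h) operates against (g): the reportable unit count is 11, less than the 12 limit. (i) is engaged (the workshop is within 200 m of a designated waterway), but is set aside by (j): (j) is engaged — aggregate throughput is 7,280 units, meeting the 7,230 units threshold. (k) would limit (j) — a current Schedule 4 Registration is held — but (l) sets (k) aside: (l) operates against (k): discharge temperature exceeds 35 °C. (m), which would lift (l), is not triggered — no current Category 5 Certificate is held. (c) is therefore removed.
Exception (d) requires that the operator holds a current General Approval from the Pindale Board; but the General Approval is not current, so (d) is unavailable.
Exception (e) requires that the registered capacity is below 3,750 units; but the registered capacity is 4,030 units, not below 3,750 units, so (e) is unavailable.
Every exception is unavailable, so the rule governs.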